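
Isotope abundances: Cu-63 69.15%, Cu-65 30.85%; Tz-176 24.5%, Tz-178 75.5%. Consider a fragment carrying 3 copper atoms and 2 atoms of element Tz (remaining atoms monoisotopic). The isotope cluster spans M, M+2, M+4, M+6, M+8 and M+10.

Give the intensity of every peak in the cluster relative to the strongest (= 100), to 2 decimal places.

5.45 : 40.90 : 100.00 : 89.84 : 33.90 : 4.60

Copper pattern (n=3): 0.33065611 : 0.44254842 : 0.19743483 : 0.02936064
Element Tz pattern (n=2): 0.060025 : 0.36995 : 0.570025
Convolve the two distributions (both contribute in 2-u steps):
  M: 0.33065611×0.060025 = 0.019848
  M+2: 0.33065611×0.36995 + 0.44254842×0.060025 = 0.148890
  M+4: 0.33065611×0.570025 + 0.44254842×0.36995 + 0.19743483×0.060025 = 0.364054
  M+6: 0.44254842×0.570025 + 0.19743483×0.36995 + 0.02936064×0.060025 = 0.327067
  M+8: 0.19743483×0.570025 + 0.02936064×0.36995 = 0.123405
  M+10: 0.02936064×0.570025 = 0.016736
Scale to base peak (0.364054) = 100: 5.45 : 40.90 : 100.00 : 89.84 : 33.90 : 4.60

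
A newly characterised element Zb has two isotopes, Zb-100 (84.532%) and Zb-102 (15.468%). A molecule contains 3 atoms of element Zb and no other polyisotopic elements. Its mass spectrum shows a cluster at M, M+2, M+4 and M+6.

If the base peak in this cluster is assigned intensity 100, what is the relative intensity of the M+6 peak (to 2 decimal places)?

Binomial terms of (0.84532 + 0.15468)^3: M 0.6040, M+2 0.3316, M+4 0.0607, M+6 0.0037 → M is the base peak.
P(M) = C(3,0) × 0.84532^3 × 0.15468^0 = 1 × 0.60403685 × 1.0000 = 0.604037 (base)
P(M+6) = C(3,3) × 0.84532^0 × 0.15468^3 = 1 × 1.0000 × 0.00370086 = 0.003701
Relative intensity = 0.003701 / 0.604037 × 100 = 0.61

0.61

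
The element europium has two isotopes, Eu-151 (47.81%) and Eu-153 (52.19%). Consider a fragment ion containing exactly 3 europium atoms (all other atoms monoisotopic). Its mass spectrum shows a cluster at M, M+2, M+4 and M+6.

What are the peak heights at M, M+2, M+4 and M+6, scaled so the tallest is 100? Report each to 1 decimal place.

28.0 : 91.6 : 100.0 : 36.4

The 3 Eu atoms are independent, so intensities follow the terms of (0.4781 + 0.5219)^3.
P(M) = 0.4781^3 = 0.109284
P(M+2) = 3 × 0.4781^2 × 0.5219^1 = 0.357887
P(M+4) = 3 × 0.4781^1 × 0.5219^2 = 0.390674
P(M+6) = 0.5219^3 = 0.142155
The M+4 peak is largest (0.390674); scaling to 100 gives 28.0 : 91.6 : 100.0 : 36.4.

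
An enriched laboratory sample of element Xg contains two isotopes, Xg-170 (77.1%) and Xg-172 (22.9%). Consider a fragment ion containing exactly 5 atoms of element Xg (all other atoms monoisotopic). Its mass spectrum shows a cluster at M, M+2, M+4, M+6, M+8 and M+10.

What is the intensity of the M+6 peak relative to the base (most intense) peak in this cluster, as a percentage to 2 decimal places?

17.64%

Binomial terms of (0.771 + 0.229)^5: M 0.2724, M+2 0.4046, M+4 0.2403, M+6 0.0714, M+8 0.0106, M+10 0.0006 → M+2 is the base peak.
P(M+2) = C(5,1) × 0.771^4 × 0.229^1 = 5 × 0.3533601 × 0.2290 = 0.404597 (base)
P(M+6) = C(5,3) × 0.771^2 × 0.229^3 = 10 × 0.594441 × 0.01200899 = 0.071386
Relative intensity = 0.071386 / 0.404597 × 100 = 17.64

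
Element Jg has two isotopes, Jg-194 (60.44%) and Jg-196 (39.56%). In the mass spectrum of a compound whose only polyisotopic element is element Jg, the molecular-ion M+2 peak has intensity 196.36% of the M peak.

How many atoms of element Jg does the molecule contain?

For n independent Jg atoms, I(M+2)/I(M) = n · (abundance Jg-196) / (abundance Jg-194) = n · 0.3956/0.6044.
n = 1.9636 × 0.6044/0.3956 = 3.00 ≈ 3

3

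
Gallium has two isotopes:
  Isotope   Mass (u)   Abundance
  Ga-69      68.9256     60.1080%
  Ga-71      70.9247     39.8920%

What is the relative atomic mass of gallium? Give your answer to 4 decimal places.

69.7231 u

Weight each isotope mass by its fractional abundance: 0.601080 × 68.9256 + 0.398920 × 70.9247
= 41.42980 + 28.29328 = 69.72308 u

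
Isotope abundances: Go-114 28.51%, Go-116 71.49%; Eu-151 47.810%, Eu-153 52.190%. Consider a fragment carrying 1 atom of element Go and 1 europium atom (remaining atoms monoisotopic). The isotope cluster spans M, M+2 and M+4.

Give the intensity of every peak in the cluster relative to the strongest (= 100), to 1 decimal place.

27.8 : 100.0 : 76.1

Element Go pattern (n=1): 0.2851 : 0.7149
Europium pattern (n=1): 0.4781 : 0.5219
Convolve the two distributions (both contribute in 2-u steps):
  M: 0.2851×0.4781 = 0.136306
  M+2: 0.2851×0.5219 + 0.7149×0.4781 = 0.490587
  M+4: 0.7149×0.5219 = 0.373106
Scale to base peak (0.490587) = 100: 27.8 : 100.0 : 76.1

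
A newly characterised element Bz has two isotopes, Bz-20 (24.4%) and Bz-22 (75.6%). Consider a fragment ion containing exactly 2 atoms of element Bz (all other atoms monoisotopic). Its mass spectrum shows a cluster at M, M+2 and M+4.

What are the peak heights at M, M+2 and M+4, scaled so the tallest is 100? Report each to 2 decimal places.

The 2 Bz atoms are independent, so intensities follow the terms of (0.244 + 0.756)^2.
P(M) = 0.244^2 = 0.059536
P(M+2) = 2 × 0.244^1 × 0.756^1 = 0.368928
P(M+4) = 0.756^2 = 0.571536
The M+4 peak is largest (0.571536); scaling to 100 gives 10.42 : 64.55 : 100.00.

10.42 : 64.55 : 100.00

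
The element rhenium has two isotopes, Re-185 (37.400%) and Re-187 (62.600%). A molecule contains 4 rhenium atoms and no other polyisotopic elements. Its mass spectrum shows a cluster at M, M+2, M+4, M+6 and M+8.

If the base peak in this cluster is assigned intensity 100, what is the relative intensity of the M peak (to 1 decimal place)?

5.3

(0.37400 + 0.62600)^4 gives M 0.0196, M+2 0.1310, M+4 0.3289, M+6 0.3670, M+8 0.1536; the largest is M+6.
P(M+6) = C(4,3) × 0.37400^1 × 0.62600^3 = 4 × 0.3740 × 0.24531438 = 0.366990 (base)
P(M) = C(4,0) × 0.37400^4 × 0.62600^0 = 1 × 0.0195653 × 1.0000 = 0.019565
Relative intensity = 0.019565 / 0.366990 × 100 = 5.3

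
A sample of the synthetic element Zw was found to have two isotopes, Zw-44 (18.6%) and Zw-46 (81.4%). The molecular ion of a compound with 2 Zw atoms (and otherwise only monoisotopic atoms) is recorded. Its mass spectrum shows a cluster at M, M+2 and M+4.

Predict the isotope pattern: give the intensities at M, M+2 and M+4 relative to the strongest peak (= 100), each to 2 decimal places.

5.22 : 45.70 : 100.00

Expanding (0.186 + 0.814)^2:
P(M) = 0.186^2 = 0.034596
P(M+2) = 2 × 0.186^1 × 0.814^1 = 0.302808
P(M+4) = 0.814^2 = 0.662596
The M+4 peak is largest (0.662596); scaling to 100 gives 5.22 : 45.70 : 100.00.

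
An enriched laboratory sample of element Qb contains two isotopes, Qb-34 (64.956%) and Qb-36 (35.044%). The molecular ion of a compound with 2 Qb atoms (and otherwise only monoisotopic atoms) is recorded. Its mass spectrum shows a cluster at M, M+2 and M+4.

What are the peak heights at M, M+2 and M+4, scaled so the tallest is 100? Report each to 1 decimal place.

92.7 : 100.0 : 27.0

Expanding (0.64956 + 0.35044)^2:
P(M) = 0.64956^2 = 0.421928
P(M+2) = 2 × 0.64956^1 × 0.35044^1 = 0.455264
P(M+4) = 0.35044^2 = 0.122808
The M+2 peak is largest (0.455264); scaling to 100 gives 92.7 : 100.0 : 27.0.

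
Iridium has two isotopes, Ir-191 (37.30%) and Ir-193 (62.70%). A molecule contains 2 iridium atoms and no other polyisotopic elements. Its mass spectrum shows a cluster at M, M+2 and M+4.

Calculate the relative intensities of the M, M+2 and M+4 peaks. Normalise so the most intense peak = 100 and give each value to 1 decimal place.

Expanding (0.3730 + 0.6270)^2:
P(M) = 0.3730^2 = 0.139129
P(M+2) = 2 × 0.3730^1 × 0.6270^1 = 0.467742
P(M+4) = 0.6270^2 = 0.393129
The M+2 peak is largest (0.467742); scaling to 100 gives 29.7 : 100.0 : 84.0.

29.7 : 100.0 : 84.0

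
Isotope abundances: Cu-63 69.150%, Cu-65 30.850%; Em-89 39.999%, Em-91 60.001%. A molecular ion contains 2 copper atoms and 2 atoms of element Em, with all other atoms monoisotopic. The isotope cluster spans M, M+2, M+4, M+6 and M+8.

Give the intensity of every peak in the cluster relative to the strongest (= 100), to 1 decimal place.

Copper pattern (n=2): 0.47817225 : 0.4266555 : 0.09517225
Element Em pattern (n=2): 0.159992 : 0.479996 : 0.360012
Convolve the two distributions (both contribute in 2-u steps):
  M: 0.47817225×0.159992 = 0.076504
  M+2: 0.47817225×0.479996 + 0.4266555×0.159992 = 0.297782
  M+4: 0.47817225×0.360012 + 0.4266555×0.479996 + 0.09517225×0.159992 = 0.392167
  M+6: 0.4266555×0.360012 + 0.09517225×0.479996 = 0.199283
  M+8: 0.09517225×0.360012 = 0.034263
Scale to base peak (0.392167) = 100: 19.5 : 75.9 : 100.0 : 50.8 : 8.7

19.5 : 75.9 : 100.0 : 50.8 : 8.7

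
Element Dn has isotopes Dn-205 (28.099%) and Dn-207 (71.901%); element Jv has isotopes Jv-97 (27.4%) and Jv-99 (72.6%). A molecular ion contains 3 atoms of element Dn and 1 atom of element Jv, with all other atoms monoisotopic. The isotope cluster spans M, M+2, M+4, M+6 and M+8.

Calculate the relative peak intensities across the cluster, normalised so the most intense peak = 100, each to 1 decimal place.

Element Dn pattern (n=3): 0.02218567 : 0.17030912 : 0.43579474 : 0.37171047
Element Jv pattern (n=1): 0.2740 : 0.7260
Convolve the two distributions (both contribute in 2-u steps):
  M: 0.02218567×0.2740 = 0.006079
  M+2: 0.02218567×0.7260 + 0.17030912×0.2740 = 0.062771
  M+4: 0.17030912×0.7260 + 0.43579474×0.2740 = 0.243052
  M+6: 0.43579474×0.7260 + 0.37171047×0.2740 = 0.418236
  M+8: 0.37171047×0.7260 = 0.269862
Scale to base peak (0.418236) = 100: 1.5 : 15.0 : 58.1 : 100.0 : 64.5

1.5 : 15.0 : 58.1 : 100.0 : 64.5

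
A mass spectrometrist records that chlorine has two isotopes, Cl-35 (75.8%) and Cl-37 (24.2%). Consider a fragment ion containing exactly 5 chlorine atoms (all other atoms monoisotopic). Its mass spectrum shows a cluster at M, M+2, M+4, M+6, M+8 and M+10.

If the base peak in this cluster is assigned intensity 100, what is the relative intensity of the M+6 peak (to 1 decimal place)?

20.4

Term probabilities: M 0.2502, M+2 0.3994, M+4 0.2551, M+6 0.0814, M+8 0.0130, M+10 0.0008. Base peak = M+2.
P(M+2) = C(5,1) × 0.758^4 × 0.242^1 = 5 × 0.33012379 × 0.2420 = 0.399450 (base)
P(M+6) = C(5,3) × 0.758^2 × 0.242^3 = 10 × 0.574564 × 0.01417249 = 0.081430
Relative intensity = 0.081430 / 0.399450 × 100 = 20.4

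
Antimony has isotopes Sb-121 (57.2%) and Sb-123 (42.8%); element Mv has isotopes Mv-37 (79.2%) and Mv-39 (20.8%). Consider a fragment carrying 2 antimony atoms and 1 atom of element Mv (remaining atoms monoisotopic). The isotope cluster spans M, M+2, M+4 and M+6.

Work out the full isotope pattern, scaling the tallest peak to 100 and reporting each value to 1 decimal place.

Antimony pattern (n=2): 0.327184 : 0.489632 : 0.183184
Element Mv pattern (n=1): 0.7920 : 0.2080
Convolve the two distributions (both contribute in 2-u steps):
  M: 0.327184×0.7920 = 0.259130
  M+2: 0.327184×0.2080 + 0.489632×0.7920 = 0.455843
  M+4: 0.489632×0.2080 + 0.183184×0.7920 = 0.246925
  M+6: 0.183184×0.2080 = 0.038102
Scale to base peak (0.455843) = 100: 56.8 : 100.0 : 54.2 : 8.4

56.8 : 100.0 : 54.2 : 8.4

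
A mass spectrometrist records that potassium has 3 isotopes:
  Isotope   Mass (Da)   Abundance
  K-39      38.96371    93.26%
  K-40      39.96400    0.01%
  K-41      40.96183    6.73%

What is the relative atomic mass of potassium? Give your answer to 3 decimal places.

Average mass = Σ (abundance × isotope mass) = 0.9326 × 38.96371 + 0.0001 × 39.96400 + 0.0673 × 40.96183
= 36.337556 + 0.003996 + 2.756731 = 39.098283 Da

39.098 Da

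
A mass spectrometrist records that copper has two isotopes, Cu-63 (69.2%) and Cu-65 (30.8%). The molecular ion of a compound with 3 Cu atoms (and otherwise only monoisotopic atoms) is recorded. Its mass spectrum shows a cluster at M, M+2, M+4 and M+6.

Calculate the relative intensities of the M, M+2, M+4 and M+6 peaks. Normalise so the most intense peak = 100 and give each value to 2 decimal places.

74.89 : 100.00 : 44.51 : 6.60

Expanding (0.692 + 0.308)^3:
P(M) = 0.692^3 = 0.331374
P(M+2) = 3 × 0.692^2 × 0.308^1 = 0.442470
P(M+4) = 3 × 0.692^1 × 0.308^2 = 0.196938
P(M+6) = 0.308^3 = 0.029218
The M+2 peak is largest (0.442470); scaling to 100 gives 74.89 : 100.00 : 44.51 : 6.60.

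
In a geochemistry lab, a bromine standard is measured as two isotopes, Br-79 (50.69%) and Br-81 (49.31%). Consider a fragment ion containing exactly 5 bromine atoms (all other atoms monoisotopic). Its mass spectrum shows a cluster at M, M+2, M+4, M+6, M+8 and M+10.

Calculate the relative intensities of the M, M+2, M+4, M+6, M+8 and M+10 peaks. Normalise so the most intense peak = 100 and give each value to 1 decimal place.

10.6 : 51.4 : 100.0 : 97.3 : 47.3 : 9.2

Expanding (0.5069 + 0.4931)^5:
P(M) = 0.5069^5 = 0.033467
P(M+2) = 5 × 0.5069^4 × 0.4931^1 = 0.162777
P(M+4) = 10 × 0.5069^3 × 0.4931^2 = 0.316692
P(M+6) = 10 × 0.5069^2 × 0.4931^3 = 0.308070
P(M+8) = 5 × 0.5069^1 × 0.4931^4 = 0.149842
P(M+10) = 0.4931^5 = 0.029152
The M+4 peak is largest (0.316692); scaling to 100 gives 10.6 : 51.4 : 100.0 : 97.3 : 47.3 : 9.2.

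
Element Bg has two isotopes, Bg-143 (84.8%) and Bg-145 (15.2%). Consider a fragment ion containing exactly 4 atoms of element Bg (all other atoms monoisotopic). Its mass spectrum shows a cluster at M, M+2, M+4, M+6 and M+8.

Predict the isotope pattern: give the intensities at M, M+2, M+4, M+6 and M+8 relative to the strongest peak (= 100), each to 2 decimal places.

Each Bg atom is independently Bg-143 (p = 0.848) or Bg-145 (q = 0.152); the cluster is the binomial expansion (p + q)^4.
P(M) = 0.848^4 = 0.517111
P(M+2) = 4 × 0.848^3 × 0.152^1 = 0.370759
P(M+4) = 6 × 0.848^2 × 0.152^2 = 0.099685
P(M+6) = 4 × 0.848^1 × 0.152^3 = 0.011912
P(M+8) = 0.152^4 = 0.000534
The M peak is largest (0.517111); scaling to 100 gives 100.00 : 71.70 : 19.28 : 2.30 : 0.10.

100.00 : 71.70 : 19.28 : 2.30 : 0.10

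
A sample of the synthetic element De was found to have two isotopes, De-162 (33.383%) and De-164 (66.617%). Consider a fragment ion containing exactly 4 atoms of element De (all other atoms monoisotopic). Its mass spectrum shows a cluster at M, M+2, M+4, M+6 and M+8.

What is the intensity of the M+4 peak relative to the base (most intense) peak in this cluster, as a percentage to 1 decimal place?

75.2%

Term probabilities: M 0.0124, M+2 0.0991, M+4 0.2967, M+6 0.3948, M+8 0.1969. Base peak = M+6.
P(M+6) = C(4,3) × 0.33383^1 × 0.66617^3 = 4 × 0.33383 × 0.29563457 = 0.394767 (base)
P(M+4) = C(4,2) × 0.33383^2 × 0.66617^2 = 6 × 0.11144247 × 0.44378247 = 0.296737
Relative intensity = 0.296737 / 0.394767 × 100 = 75.2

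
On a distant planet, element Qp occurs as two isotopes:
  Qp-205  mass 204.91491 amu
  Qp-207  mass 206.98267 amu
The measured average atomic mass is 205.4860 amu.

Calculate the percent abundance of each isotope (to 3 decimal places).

Qp-205: 72.381%, Qp-207: 27.619%

Let x be the fractional abundance of Qp-205; then Qp-207 has abundance 1 − x.
204.91491·x + 206.98267·(1 − x) = 205.4860
(204.91491 − 206.98267)·x = 205.4860 − 206.98267
x = -1.49667 / -2.06776 = 0.72381 → 72.381% Qp-205, 27.619% Qp-207.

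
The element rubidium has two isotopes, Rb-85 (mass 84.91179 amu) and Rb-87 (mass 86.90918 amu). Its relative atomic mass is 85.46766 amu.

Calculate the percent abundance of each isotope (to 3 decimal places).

Rb-85: 72.170%, Rb-87: 27.830%

Let x be the fractional abundance of Rb-85; then Rb-87 has abundance 1 − x.
84.91179·x + 86.90918·(1 − x) = 85.46766
(84.91179 − 86.90918)·x = 85.46766 − 86.90918
x = -1.44152 / -1.99739 = 0.72170 → 72.170% Rb-85, 27.830% Rb-87.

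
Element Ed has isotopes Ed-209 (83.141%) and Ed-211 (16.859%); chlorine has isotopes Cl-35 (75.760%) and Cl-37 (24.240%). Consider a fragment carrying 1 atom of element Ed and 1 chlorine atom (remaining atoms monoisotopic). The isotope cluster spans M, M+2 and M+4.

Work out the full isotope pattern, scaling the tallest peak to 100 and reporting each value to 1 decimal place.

100.0 : 52.3 : 6.5

Element Ed pattern (n=1): 0.83141 : 0.16859
Chlorine pattern (n=1): 0.7576 : 0.2424
Convolve the two distributions (both contribute in 2-u steps):
  M: 0.83141×0.7576 = 0.629876
  M+2: 0.83141×0.2424 + 0.16859×0.7576 = 0.329258
  M+4: 0.16859×0.2424 = 0.040866
Scale to base peak (0.629876) = 100: 100.0 : 52.3 : 6.5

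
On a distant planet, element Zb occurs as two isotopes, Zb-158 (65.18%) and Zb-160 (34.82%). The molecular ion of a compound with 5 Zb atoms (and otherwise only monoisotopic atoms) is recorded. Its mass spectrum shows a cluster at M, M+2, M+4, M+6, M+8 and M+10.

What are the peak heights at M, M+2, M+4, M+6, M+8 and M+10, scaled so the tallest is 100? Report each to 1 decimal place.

Each Zb atom is independently Zb-158 (p = 0.6518) or Zb-160 (q = 0.3482); the cluster is the binomial expansion (p + q)^5.
P(M) = 0.6518^5 = 0.117645
P(M+2) = 5 × 0.6518^4 × 0.3482^1 = 0.314236
P(M+4) = 10 × 0.6518^3 × 0.3482^2 = 0.335738
P(M+6) = 10 × 0.6518^2 × 0.3482^3 = 0.179356
P(M+8) = 5 × 0.6518^1 × 0.3482^4 = 0.047907
P(M+10) = 0.3482^5 = 0.005119
The M+4 peak is largest (0.335738); scaling to 100 gives 35.0 : 93.6 : 100.0 : 53.4 : 14.3 : 1.5.

35.0 : 93.6 : 100.0 : 53.4 : 14.3 : 1.5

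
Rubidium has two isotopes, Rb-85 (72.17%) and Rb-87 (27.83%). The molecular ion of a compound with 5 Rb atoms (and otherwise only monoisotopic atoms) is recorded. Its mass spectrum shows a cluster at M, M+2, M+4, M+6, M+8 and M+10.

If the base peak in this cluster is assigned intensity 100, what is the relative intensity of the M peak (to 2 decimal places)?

51.86

Term probabilities: M 0.1958, M+2 0.3775, M+4 0.2911, M+6 0.1123, M+8 0.0216, M+10 0.0017. Base peak = M+2.
P(M+2) = C(5,1) × 0.7217^4 × 0.2783^1 = 5 × 0.27128565 × 0.2783 = 0.377494 (base)
P(M) = C(5,0) × 0.7217^5 × 0.2783^0 = 1 × 0.19578685 × 1.0000 = 0.195787
Relative intensity = 0.195787 / 0.377494 × 100 = 51.86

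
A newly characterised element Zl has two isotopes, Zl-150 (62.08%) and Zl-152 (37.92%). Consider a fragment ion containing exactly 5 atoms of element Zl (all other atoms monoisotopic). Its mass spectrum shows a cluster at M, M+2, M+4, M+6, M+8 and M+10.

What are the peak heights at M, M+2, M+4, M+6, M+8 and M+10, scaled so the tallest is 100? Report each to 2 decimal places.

Expanding (0.6208 + 0.3792)^5:
P(M) = 0.6208^5 = 0.092206
P(M+2) = 5 × 0.6208^4 × 0.3792^1 = 0.281608
P(M+4) = 10 × 0.6208^3 × 0.3792^2 = 0.344026
P(M+6) = 10 × 0.6208^2 × 0.3792^3 = 0.210140
P(M+8) = 5 × 0.6208^1 × 0.3792^4 = 0.064179
P(M+10) = 0.3792^5 = 0.007840
The M+4 peak is largest (0.344026); scaling to 100 gives 26.80 : 81.86 : 100.00 : 61.08 : 18.66 : 2.28.

26.80 : 81.86 : 100.00 : 61.08 : 18.66 : 2.28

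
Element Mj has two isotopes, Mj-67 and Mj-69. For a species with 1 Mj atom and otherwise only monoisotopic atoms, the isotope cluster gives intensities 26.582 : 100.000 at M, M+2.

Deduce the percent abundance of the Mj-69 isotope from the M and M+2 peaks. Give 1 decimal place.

79.0%

Write p for the Mj-67 fraction. I(M+2)/I(M) = [C(1,1)·p^0·(1−p)] / p^1 = 1·(1−p)/p = 100.000/26.582 = 3.7619
(1−p)/p = 3.7619/1 = 3.7619  ⇒  p = 1/(1 + 3.7619) = 0.2100
Mj-67: 21.0%, Mj-69: 79.0%.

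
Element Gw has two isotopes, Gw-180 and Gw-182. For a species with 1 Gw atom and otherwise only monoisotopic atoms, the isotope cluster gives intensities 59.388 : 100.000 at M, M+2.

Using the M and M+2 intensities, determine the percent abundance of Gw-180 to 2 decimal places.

37.26%

Write p for the Gw-180 fraction. I(M+2)/I(M) = [C(1,1)·p^0·(1−p)] / p^1 = 1·(1−p)/p = 100.000/59.388 = 1.6838
(1−p)/p = 1.6838/1 = 1.6838  ⇒  p = 1/(1 + 1.6838) = 0.3726
Gw-180: 37.26%, Gw-182: 62.74%.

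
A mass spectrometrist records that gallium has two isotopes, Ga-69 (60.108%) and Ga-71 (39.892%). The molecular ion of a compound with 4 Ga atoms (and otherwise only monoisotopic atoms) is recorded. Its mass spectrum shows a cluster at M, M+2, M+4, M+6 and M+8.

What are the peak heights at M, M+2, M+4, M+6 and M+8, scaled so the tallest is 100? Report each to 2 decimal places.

Expanding (0.60108 + 0.39892)^4:
P(M) = 0.60108^4 = 0.130536
P(M+2) = 4 × 0.60108^3 × 0.39892^1 = 0.346531
P(M+4) = 6 × 0.60108^2 × 0.39892^2 = 0.344975
P(M+6) = 4 × 0.60108^1 × 0.39892^3 = 0.152633
P(M+8) = 0.39892^4 = 0.025325
The M+2 peak is largest (0.346531); scaling to 100 gives 37.67 : 100.00 : 99.55 : 44.05 : 7.31.

37.67 : 100.00 : 99.55 : 44.05 : 7.31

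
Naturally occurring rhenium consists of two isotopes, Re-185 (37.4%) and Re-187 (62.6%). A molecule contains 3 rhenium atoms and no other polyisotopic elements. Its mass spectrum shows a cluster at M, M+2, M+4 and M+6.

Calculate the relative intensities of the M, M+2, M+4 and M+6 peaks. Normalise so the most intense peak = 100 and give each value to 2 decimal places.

Expanding (0.374 + 0.626)^3:
P(M) = 0.374^3 = 0.052314
P(M+2) = 3 × 0.374^2 × 0.626^1 = 0.262687
P(M+4) = 3 × 0.374^1 × 0.626^2 = 0.439685
P(M+6) = 0.626^3 = 0.245314
The M+4 peak is largest (0.439685); scaling to 100 gives 11.90 : 59.74 : 100.00 : 55.79.

11.90 : 59.74 : 100.00 : 55.79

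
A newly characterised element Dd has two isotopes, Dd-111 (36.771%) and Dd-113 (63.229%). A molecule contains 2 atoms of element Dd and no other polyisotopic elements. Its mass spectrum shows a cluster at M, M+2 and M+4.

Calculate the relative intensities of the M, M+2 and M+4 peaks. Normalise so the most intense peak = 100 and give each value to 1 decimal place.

Expanding (0.36771 + 0.63229)^2:
P(M) = 0.36771^2 = 0.135211
P(M+2) = 2 × 0.36771^1 × 0.63229^1 = 0.464999
P(M+4) = 0.63229^2 = 0.399791
The M+2 peak is largest (0.464999); scaling to 100 gives 29.1 : 100.0 : 86.0.

29.1 : 100.0 : 86.0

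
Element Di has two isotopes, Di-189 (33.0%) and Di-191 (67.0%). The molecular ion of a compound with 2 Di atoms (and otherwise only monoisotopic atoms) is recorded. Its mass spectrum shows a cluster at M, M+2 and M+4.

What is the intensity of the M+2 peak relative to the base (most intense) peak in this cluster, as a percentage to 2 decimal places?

Term probabilities: M 0.1089, M+2 0.4422, M+4 0.4489. Base peak = M+4.
P(M+4) = C(2,2) × 0.330^0 × 0.670^2 = 1 × 1.0000 × 0.4489 = 0.448900 (base)
P(M+2) = C(2,1) × 0.330^1 × 0.670^1 = 2 × 0.3300 × 0.6700 = 0.442200
Relative intensity = 0.442200 / 0.448900 × 100 = 98.51

98.51%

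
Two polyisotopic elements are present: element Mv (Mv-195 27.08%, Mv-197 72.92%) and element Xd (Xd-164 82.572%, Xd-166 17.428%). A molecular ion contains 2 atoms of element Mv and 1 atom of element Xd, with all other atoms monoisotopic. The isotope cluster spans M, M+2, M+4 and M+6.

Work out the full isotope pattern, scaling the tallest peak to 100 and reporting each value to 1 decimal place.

Element Mv pattern (n=2): 0.07333264 : 0.39493472 : 0.53173264
Element Xd pattern (n=1): 0.82572 : 0.17428
Convolve the two distributions (both contribute in 2-u steps):
  M: 0.07333264×0.82572 = 0.060552
  M+2: 0.07333264×0.17428 + 0.39493472×0.82572 = 0.338886
  M+4: 0.39493472×0.17428 + 0.53173264×0.82572 = 0.507891
  M+6: 0.53173264×0.17428 = 0.092670
Scale to base peak (0.507891) = 100: 11.9 : 66.7 : 100.0 : 18.2

11.9 : 66.7 : 100.0 : 18.2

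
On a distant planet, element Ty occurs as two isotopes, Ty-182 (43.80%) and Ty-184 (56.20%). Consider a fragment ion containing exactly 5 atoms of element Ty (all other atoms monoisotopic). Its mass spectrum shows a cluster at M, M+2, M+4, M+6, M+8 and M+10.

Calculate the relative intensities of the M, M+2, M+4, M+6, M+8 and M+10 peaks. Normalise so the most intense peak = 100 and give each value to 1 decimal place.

Expanding (0.4380 + 0.5620)^5:
P(M) = 0.4380^5 = 0.016120
P(M+2) = 5 × 0.4380^4 × 0.5620^1 = 0.103420
P(M+4) = 10 × 0.4380^3 × 0.5620^2 = 0.265396
P(M+6) = 10 × 0.4380^2 × 0.5620^3 = 0.340531
P(M+8) = 5 × 0.4380^1 × 0.5620^4 = 0.218469
P(M+10) = 0.5620^5 = 0.056064
The M+6 peak is largest (0.340531); scaling to 100 gives 4.7 : 30.4 : 77.9 : 100.0 : 64.2 : 16.5.

4.7 : 30.4 : 77.9 : 100.0 : 64.2 : 16.5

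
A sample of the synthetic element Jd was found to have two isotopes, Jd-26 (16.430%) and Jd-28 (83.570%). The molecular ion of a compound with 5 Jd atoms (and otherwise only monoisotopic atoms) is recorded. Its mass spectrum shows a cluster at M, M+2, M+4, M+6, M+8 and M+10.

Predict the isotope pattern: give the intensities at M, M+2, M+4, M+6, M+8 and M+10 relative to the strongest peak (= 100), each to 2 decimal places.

The 5 Jd atoms are independent, so intensities follow the terms of (0.16430 + 0.83570)^5.
P(M) = 0.16430^5 = 0.000120
P(M+2) = 5 × 0.16430^4 × 0.83570^1 = 0.003045
P(M+4) = 10 × 0.16430^3 × 0.83570^2 = 0.030975
P(M+6) = 10 × 0.16430^2 × 0.83570^3 = 0.157553
P(M+8) = 5 × 0.16430^1 × 0.83570^4 = 0.400691
P(M+10) = 0.83570^5 = 0.407617
The M+10 peak is largest (0.407617); scaling to 100 gives 0.03 : 0.75 : 7.60 : 38.65 : 98.30 : 100.00.

0.03 : 0.75 : 7.60 : 38.65 : 98.30 : 100.00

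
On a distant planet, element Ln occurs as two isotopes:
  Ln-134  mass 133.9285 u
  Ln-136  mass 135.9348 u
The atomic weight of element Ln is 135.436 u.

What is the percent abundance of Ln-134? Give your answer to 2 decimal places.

Writing the weighted mean with unknown fraction x of Ln-134:
133.9285·x + 135.9348·(1 − x) = 135.436
(133.9285 − 135.9348)·x = 135.436 − 135.9348
x = -0.4988 / -2.0063 = 0.24862 → 24.86% Ln-134, 75.14% Ln-136.

24.86%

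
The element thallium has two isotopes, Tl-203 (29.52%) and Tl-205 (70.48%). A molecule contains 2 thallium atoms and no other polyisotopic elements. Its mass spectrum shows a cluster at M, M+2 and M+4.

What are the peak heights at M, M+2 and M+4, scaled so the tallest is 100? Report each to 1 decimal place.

17.5 : 83.8 : 100.0

Each Tl atom is independently Tl-203 (p = 0.2952) or Tl-205 (q = 0.7048); the cluster is the binomial expansion (p + q)^2.
P(M) = 0.2952^2 = 0.087143
P(M+2) = 2 × 0.2952^1 × 0.7048^1 = 0.416114
P(M+4) = 0.7048^2 = 0.496743
The M+4 peak is largest (0.496743); scaling to 100 gives 17.5 : 83.8 : 100.0.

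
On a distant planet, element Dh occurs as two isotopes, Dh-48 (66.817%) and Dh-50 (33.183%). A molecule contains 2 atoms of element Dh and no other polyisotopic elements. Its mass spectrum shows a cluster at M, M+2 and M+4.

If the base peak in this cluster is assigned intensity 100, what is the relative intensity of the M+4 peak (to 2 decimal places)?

Term probabilities: M 0.4465, M+2 0.4434, M+4 0.1101. Base peak = M.
P(M) = C(2,0) × 0.66817^2 × 0.33183^0 = 1 × 0.44645115 × 1.0000 = 0.446451 (base)
P(M+4) = C(2,2) × 0.66817^0 × 0.33183^2 = 1 × 1.0000 × 0.11011115 = 0.110111
Relative intensity = 0.110111 / 0.446451 × 100 = 24.66

24.66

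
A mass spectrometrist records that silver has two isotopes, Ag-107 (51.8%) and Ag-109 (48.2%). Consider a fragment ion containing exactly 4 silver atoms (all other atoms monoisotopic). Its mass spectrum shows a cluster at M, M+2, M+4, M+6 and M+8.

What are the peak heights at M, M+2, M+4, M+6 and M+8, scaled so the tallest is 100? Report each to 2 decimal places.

Each Ag atom is independently Ag-107 (p = 0.518) or Ag-109 (q = 0.482); the cluster is the binomial expansion (p + q)^4.
P(M) = 0.518^4 = 0.071998
P(M+2) = 4 × 0.518^3 × 0.482^1 = 0.267976
P(M+4) = 6 × 0.518^2 × 0.482^2 = 0.374029
P(M+6) = 4 × 0.518^1 × 0.482^3 = 0.232023
P(M+8) = 0.482^4 = 0.053974
The M+4 peak is largest (0.374029); scaling to 100 gives 19.25 : 71.65 : 100.00 : 62.03 : 14.43.

19.25 : 71.65 : 100.00 : 62.03 : 14.43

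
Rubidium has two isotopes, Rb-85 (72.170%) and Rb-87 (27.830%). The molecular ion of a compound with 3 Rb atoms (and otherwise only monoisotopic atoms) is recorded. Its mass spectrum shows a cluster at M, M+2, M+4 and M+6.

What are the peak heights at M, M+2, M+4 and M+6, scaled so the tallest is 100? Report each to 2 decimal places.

86.44 : 100.00 : 38.56 : 4.96

Expanding (0.72170 + 0.27830)^3:
P(M) = 0.72170^3 = 0.375898
P(M+2) = 3 × 0.72170^2 × 0.27830^1 = 0.434858
P(M+4) = 3 × 0.72170^1 × 0.27830^2 = 0.167689
P(M+6) = 0.27830^3 = 0.021555
The M+2 peak is largest (0.434858); scaling to 100 gives 86.44 : 100.00 : 38.56 : 4.96.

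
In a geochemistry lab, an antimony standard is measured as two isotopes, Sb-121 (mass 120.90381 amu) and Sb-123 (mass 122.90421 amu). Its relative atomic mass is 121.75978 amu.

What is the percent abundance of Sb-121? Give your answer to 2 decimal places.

Writing the weighted mean with unknown fraction x of Sb-121:
120.90381·x + 122.90421·(1 − x) = 121.75978
(120.90381 − 122.90421)·x = 121.75978 − 122.90421
x = -1.14443 / -2.00040 = 0.57210 → 57.21% Sb-121, 42.79% Sb-123.

57.21%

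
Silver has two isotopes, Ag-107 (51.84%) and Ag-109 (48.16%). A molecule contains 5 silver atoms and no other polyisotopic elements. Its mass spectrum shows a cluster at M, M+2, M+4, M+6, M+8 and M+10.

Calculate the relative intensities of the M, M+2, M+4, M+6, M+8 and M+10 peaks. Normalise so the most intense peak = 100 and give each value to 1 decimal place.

11.6 : 53.8 : 100.0 : 92.9 : 43.2 : 8.0

Each Ag atom is independently Ag-107 (p = 0.5184) or Ag-109 (q = 0.4816); the cluster is the binomial expansion (p + q)^5.
P(M) = 0.5184^5 = 0.037439
P(M+2) = 5 × 0.5184^4 × 0.4816^1 = 0.173907
P(M+4) = 10 × 0.5184^3 × 0.4816^2 = 0.323123
P(M+6) = 10 × 0.5184^2 × 0.4816^3 = 0.300185
P(M+8) = 5 × 0.5184^1 × 0.4816^4 = 0.139438
P(M+10) = 0.4816^5 = 0.025908
The M+4 peak is largest (0.323123); scaling to 100 gives 11.6 : 53.8 : 100.0 : 92.9 : 43.2 : 8.0.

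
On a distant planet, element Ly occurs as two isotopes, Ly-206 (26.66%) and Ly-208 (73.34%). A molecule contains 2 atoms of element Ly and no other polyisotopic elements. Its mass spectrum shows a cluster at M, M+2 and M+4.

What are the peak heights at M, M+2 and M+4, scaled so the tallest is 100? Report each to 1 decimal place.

13.2 : 72.7 : 100.0

The 2 Ly atoms are independent, so intensities follow the terms of (0.2666 + 0.7334)^2.
P(M) = 0.2666^2 = 0.071076
P(M+2) = 2 × 0.2666^1 × 0.7334^1 = 0.391049
P(M+4) = 0.7334^2 = 0.537876
The M+4 peak is largest (0.537876); scaling to 100 gives 13.2 : 72.7 : 100.0.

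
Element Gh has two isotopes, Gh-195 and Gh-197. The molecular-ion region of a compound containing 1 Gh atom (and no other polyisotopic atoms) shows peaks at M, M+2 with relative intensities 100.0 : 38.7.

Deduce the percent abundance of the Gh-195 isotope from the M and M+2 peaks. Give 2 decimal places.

Write p for the Gh-195 fraction. I(M+2)/I(M) = [C(1,1)·p^0·(1−p)] / p^1 = 1·(1−p)/p = 38.7/100.0 = 0.3870
(1−p)/p = 0.3870/1 = 0.3870  ⇒  p = 1/(1 + 0.3870) = 0.7210
Gh-195: 72.10%, Gh-197: 27.90%.

72.10%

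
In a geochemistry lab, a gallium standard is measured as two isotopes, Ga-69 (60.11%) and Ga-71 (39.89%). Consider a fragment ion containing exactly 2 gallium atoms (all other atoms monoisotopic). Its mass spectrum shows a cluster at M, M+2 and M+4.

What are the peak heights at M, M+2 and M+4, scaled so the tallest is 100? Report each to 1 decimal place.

Expanding (0.6011 + 0.3989)^2:
P(M) = 0.6011^2 = 0.361321
P(M+2) = 2 × 0.6011^1 × 0.3989^1 = 0.479558
P(M+4) = 0.3989^2 = 0.159121
The M+2 peak is largest (0.479558); scaling to 100 gives 75.3 : 100.0 : 33.2.

75.3 : 100.0 : 33.2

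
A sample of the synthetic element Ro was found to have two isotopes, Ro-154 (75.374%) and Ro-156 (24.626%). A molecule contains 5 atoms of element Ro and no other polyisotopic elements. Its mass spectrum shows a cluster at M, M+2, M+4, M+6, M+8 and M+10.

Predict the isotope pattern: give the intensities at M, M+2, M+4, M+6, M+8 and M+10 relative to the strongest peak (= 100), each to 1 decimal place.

The 5 Ro atoms are independent, so intensities follow the terms of (0.75374 + 0.24626)^5.
P(M) = 0.75374^5 = 0.243281
P(M+2) = 5 × 0.75374^4 × 0.24626^1 = 0.397420
P(M+4) = 10 × 0.75374^3 × 0.24626^2 = 0.259688
P(M+6) = 10 × 0.75374^2 × 0.24626^3 = 0.084845
P(M+8) = 5 × 0.75374^1 × 0.24626^4 = 0.013860
P(M+10) = 0.24626^5 = 0.000906
The M+2 peak is largest (0.397420); scaling to 100 gives 61.2 : 100.0 : 65.3 : 21.3 : 3.5 : 0.2.

61.2 : 100.0 : 65.3 : 21.3 : 3.5 : 0.2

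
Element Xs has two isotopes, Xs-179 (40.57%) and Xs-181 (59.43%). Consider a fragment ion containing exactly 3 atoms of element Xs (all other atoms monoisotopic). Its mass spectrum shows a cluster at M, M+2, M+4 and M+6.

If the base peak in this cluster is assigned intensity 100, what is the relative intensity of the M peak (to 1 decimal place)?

(0.4057 + 0.5943)^3 gives M 0.0668, M+2 0.2935, M+4 0.4299, M+6 0.2099; the largest is M+4.
P(M+4) = C(3,2) × 0.4057^1 × 0.5943^2 = 3 × 0.4057 × 0.35319249 = 0.429871 (base)
P(M) = C(3,0) × 0.4057^3 × 0.5943^0 = 1 × 0.06677517 × 1.0000 = 0.066775
Relative intensity = 0.066775 / 0.429871 × 100 = 15.5

15.5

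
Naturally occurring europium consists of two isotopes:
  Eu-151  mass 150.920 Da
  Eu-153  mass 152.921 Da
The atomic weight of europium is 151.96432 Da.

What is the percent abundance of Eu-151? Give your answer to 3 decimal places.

47.810%

Writing the weighted mean with unknown fraction x of Eu-151:
150.920·x + 152.921·(1 − x) = 151.96432
(150.920 − 152.921)·x = 151.96432 − 152.921
x = -0.95668 / -2.001 = 0.47810 → 47.810% Eu-151, 52.190% Eu-153.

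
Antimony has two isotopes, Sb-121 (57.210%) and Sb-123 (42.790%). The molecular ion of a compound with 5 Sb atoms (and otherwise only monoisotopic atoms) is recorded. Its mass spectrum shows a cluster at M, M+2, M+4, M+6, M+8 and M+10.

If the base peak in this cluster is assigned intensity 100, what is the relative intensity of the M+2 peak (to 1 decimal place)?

(0.57210 + 0.42790)^5 gives M 0.0613, M+2 0.2292, M+4 0.3428, M+6 0.2564, M+8 0.0959, M+10 0.0143; the largest is M+4.
P(M+4) = C(5,2) × 0.57210^3 × 0.42790^2 = 10 × 0.18724742 × 0.18309841 = 0.342847 (base)
P(M+2) = C(5,1) × 0.57210^4 × 0.42790^1 = 5 × 0.10712425 × 0.4279 = 0.229192
Relative intensity = 0.229192 / 0.342847 × 100 = 66.8

66.8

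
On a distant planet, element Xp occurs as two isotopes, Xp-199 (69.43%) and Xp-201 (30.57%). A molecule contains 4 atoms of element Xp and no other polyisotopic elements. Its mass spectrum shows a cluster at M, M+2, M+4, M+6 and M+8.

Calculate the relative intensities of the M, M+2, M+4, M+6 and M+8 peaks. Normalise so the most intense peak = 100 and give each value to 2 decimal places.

56.78 : 100.00 : 66.04 : 19.39 : 2.13

Expanding (0.6943 + 0.3057)^4:
P(M) = 0.6943^4 = 0.232375
P(M+2) = 4 × 0.6943^3 × 0.3057^1 = 0.409258
P(M+4) = 6 × 0.6943^2 × 0.3057^2 = 0.270294
P(M+6) = 4 × 0.6943^1 × 0.3057^3 = 0.079340
P(M+8) = 0.3057^4 = 0.008733
The M+2 peak is largest (0.409258); scaling to 100 gives 56.78 : 100.00 : 66.04 : 19.39 : 2.13.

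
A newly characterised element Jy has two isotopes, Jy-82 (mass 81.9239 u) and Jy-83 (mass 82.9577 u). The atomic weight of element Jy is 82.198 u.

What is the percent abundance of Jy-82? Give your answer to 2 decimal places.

With x = fraction of Jy-82 (so Jy-83 is 1 − x):
81.9239·x + 82.9577·(1 − x) = 82.198
(81.9239 − 82.9577)·x = 82.198 − 82.9577
x = -0.7597 / -1.0338 = 0.73486 → 73.49% Jy-82, 26.51% Jy-83.

73.49%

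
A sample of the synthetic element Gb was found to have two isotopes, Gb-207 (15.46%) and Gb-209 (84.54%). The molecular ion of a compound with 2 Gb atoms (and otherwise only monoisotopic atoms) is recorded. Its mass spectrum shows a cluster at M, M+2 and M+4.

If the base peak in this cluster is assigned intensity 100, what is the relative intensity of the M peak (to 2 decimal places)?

3.34

(0.1546 + 0.8454)^2 gives M 0.0239, M+2 0.2614, M+4 0.7147; the largest is M+4.
P(M+4) = C(2,2) × 0.1546^0 × 0.8454^2 = 1 × 1.0000 × 0.71470116 = 0.714701 (base)
P(M) = C(2,0) × 0.1546^2 × 0.8454^0 = 1 × 0.02390116 × 1.0000 = 0.023901
Relative intensity = 0.023901 / 0.714701 × 100 = 3.34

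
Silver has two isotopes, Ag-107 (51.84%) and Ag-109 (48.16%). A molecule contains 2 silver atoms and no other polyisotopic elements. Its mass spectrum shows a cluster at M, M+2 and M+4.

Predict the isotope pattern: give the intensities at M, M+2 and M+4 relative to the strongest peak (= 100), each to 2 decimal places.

Each Ag atom is independently Ag-107 (p = 0.5184) or Ag-109 (q = 0.4816); the cluster is the binomial expansion (p + q)^2.
P(M) = 0.5184^2 = 0.268739
P(M+2) = 2 × 0.5184^1 × 0.4816^1 = 0.499323
P(M+4) = 0.4816^2 = 0.231939
The M+2 peak is largest (0.499323); scaling to 100 gives 53.82 : 100.00 : 46.45.

53.82 : 100.00 : 46.45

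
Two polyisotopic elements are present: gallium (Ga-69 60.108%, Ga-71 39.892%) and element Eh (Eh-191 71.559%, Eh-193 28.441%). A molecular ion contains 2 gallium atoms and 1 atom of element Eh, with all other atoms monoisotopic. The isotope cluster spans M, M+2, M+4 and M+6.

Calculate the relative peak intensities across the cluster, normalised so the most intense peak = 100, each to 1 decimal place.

58.0 : 100.0 : 56.1 : 10.1

Gallium pattern (n=2): 0.36129717 : 0.47956567 : 0.15913717
Element Eh pattern (n=1): 0.71559 : 0.28441
Convolve the two distributions (both contribute in 2-u steps):
  M: 0.36129717×0.71559 = 0.258541
  M+2: 0.36129717×0.28441 + 0.47956567×0.71559 = 0.445929
  M+4: 0.47956567×0.28441 + 0.15913717×0.71559 = 0.250270
  M+6: 0.15913717×0.28441 = 0.045260
Scale to base peak (0.445929) = 100: 58.0 : 100.0 : 56.1 : 10.1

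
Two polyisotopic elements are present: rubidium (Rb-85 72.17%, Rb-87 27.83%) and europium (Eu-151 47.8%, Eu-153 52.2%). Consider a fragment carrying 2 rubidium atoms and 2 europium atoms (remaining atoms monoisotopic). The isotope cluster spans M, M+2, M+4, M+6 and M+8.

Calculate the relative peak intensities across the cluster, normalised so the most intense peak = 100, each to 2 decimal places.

33.05 : 97.67 : 100.00 : 41.13 : 5.86

Rubidium pattern (n=2): 0.52085089 : 0.40169822 : 0.07745089
Europium pattern (n=2): 0.228484 : 0.499032 : 0.272484
Convolve the two distributions (both contribute in 2-u steps):
  M: 0.52085089×0.228484 = 0.119006
  M+2: 0.52085089×0.499032 + 0.40169822×0.228484 = 0.351703
  M+4: 0.52085089×0.272484 + 0.40169822×0.499032 + 0.07745089×0.228484 = 0.360080
  M+6: 0.40169822×0.272484 + 0.07745089×0.499032 = 0.148107
  M+8: 0.07745089×0.272484 = 0.021104
Scale to base peak (0.360080) = 100: 33.05 : 97.67 : 100.00 : 41.13 : 5.86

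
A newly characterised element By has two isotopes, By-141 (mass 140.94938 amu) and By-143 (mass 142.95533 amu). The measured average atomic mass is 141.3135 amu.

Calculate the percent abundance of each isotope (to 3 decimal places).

Writing the weighted mean with unknown fraction x of By-141:
140.94938·x + 142.95533·(1 − x) = 141.3135
(140.94938 − 142.95533)·x = 141.3135 − 142.95533
x = -1.64183 / -2.00595 = 0.81848 → 81.848% By-141, 18.152% By-143.

By-141: 81.848%, By-143: 18.152%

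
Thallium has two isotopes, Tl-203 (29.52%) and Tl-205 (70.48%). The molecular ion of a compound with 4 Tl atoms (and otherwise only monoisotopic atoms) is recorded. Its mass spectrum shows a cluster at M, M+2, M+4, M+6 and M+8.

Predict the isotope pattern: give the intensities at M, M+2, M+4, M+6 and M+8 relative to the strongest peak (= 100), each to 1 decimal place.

1.8 : 17.5 : 62.8 : 100.0 : 59.7

The 4 Tl atoms are independent, so intensities follow the terms of (0.2952 + 0.7048)^4.
P(M) = 0.2952^4 = 0.007594
P(M+2) = 4 × 0.2952^3 × 0.7048^1 = 0.072523
P(M+4) = 6 × 0.2952^2 × 0.7048^2 = 0.259726
P(M+6) = 4 × 0.2952^1 × 0.7048^3 = 0.413403
P(M+8) = 0.7048^4 = 0.246754
The M+6 peak is largest (0.413403); scaling to 100 gives 1.8 : 17.5 : 62.8 : 100.0 : 59.7.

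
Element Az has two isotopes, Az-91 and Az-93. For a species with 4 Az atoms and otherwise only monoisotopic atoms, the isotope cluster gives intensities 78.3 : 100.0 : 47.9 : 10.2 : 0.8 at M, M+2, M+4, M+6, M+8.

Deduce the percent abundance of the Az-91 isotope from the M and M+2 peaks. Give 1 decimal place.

Write p for the Az-91 fraction. I(M+2)/I(M) = [C(4,1)·p^3·(1−p)] / p^4 = 4·(1−p)/p = 100.0/78.3 = 1.2771
(1−p)/p = 1.2771/4 = 0.3193  ⇒  p = 1/(1 + 0.3193) = 0.7580
Az-91: 75.8%, Az-93: 24.2%.

75.8%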